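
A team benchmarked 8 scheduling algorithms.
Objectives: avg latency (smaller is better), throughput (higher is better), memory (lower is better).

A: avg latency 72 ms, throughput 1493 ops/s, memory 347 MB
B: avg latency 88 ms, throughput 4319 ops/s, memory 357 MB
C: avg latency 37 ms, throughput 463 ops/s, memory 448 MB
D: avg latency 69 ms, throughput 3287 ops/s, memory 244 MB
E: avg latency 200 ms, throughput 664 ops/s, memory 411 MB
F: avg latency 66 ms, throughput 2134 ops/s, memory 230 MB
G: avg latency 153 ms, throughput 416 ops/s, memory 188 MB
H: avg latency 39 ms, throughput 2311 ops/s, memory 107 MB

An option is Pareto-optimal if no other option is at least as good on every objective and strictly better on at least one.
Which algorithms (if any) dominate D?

none

A: worse on avg latency (72 vs 69).
B: worse on avg latency (88 vs 69).
C: worse on throughput (463 vs 3287).
E: worse on avg latency (200 vs 69).
F: worse on throughput (2134 vs 3287).
G: worse on avg latency (153 vs 69).
H: worse on throughput (2311 vs 3287).
No option dominates D.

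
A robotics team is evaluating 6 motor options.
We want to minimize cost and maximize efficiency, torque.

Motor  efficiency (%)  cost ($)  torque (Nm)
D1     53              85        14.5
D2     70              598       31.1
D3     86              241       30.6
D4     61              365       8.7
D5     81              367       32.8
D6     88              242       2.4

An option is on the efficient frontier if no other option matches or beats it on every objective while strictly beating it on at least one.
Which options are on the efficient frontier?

D1: not dominated (best cost).
D2: dominated by D5 (efficiency 81≥70, cost 367≤598, torque 32.8≥31.1).
D3: not dominated.
D4: dominated by D3 (efficiency 86≥61, cost 241≤365, torque 30.6≥8.7).
D5: not dominated (best torque).
D6: not dominated (best efficiency).

D1, D3, D5, D6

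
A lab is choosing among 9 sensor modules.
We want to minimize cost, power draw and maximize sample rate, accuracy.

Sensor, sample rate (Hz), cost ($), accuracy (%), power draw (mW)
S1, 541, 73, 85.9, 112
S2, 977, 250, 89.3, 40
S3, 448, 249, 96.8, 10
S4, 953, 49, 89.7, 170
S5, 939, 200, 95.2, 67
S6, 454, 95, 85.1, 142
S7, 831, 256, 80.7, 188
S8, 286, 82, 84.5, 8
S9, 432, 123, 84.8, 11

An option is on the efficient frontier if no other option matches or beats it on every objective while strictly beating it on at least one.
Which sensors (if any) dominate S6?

S1

S1: sample rate 541≥454, cost 73≤95, accuracy 85.9≥85.1, power draw 112≤142 — dominates S6.
Others (S2, S3, S4, S5, S7, S8, S9) are each worse than S6 on at least one objective.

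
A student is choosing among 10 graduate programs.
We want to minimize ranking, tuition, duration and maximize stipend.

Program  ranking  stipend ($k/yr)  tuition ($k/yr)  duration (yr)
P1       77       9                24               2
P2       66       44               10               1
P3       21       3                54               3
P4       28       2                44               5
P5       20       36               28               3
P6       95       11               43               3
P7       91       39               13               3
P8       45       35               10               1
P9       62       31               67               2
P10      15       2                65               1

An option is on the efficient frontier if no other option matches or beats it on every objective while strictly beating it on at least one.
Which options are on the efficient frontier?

P1: dominated by P2 (ranking 66≤77, stipend 44≥9, tuition 10≤24, duration 1≤2).
P2: not dominated (best stipend).
P3: dominated by P5 (ranking 20≤21, stipend 36≥3, tuition 28≤54, duration 3≤3).
P4: dominated by P5 (ranking 20≤28, stipend 36≥2, tuition 28≤44, duration 3≤5).
P5: not dominated.
P6: dominated by P2 (ranking 66≤95, stipend 44≥11, tuition 10≤43, duration 1≤3).
P7: dominated by P2 (ranking 66≤91, stipend 44≥39, tuition 10≤13, duration 1≤3).
P8: not dominated.
P9: dominated by P8 (ranking 45≤62, stipend 35≥31, tuition 10≤67, duration 1≤2).
P10: not dominated (best ranking).

P2, P5, P8, P10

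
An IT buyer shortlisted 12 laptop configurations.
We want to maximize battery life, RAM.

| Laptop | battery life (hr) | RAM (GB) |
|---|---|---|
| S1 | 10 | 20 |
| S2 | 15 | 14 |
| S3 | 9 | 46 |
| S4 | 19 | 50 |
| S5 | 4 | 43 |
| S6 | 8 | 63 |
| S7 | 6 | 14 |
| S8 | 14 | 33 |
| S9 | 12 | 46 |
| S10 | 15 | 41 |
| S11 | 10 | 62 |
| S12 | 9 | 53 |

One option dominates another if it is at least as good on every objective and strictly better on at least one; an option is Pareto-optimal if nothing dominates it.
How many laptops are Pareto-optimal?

3

S1: dominated by S4 (battery life 19≥10, RAM 50≥20).
S2: dominated by S4 (battery life 19≥15, RAM 50≥14).
S3: dominated by S4 (battery life 19≥9, RAM 50≥46).
S4: not dominated (best battery life).
S5: dominated by S3 (battery life 9≥4, RAM 46≥43).
S6: not dominated (best RAM).
S7: dominated by S1 (battery life 10≥6, RAM 20≥14).
S8: dominated by S4 (battery life 19≥14, RAM 50≥33).
S9: dominated by S4 (battery life 19≥12, RAM 50≥46).
S10: dominated by S4 (battery life 19≥15, RAM 50≥41).
S11: not dominated.
S12: dominated by S11 (battery life 10≥9, RAM 62≥53).
Pareto-optimal: S4, S6, S11 → 3.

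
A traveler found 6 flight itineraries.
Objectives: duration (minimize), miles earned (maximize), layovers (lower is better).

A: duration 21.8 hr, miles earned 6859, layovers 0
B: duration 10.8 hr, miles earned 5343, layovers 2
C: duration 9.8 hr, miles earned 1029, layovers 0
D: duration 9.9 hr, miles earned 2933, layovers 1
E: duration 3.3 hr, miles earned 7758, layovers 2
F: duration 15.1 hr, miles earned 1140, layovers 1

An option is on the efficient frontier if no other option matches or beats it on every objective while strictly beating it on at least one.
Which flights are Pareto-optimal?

A: not dominated.
B: dominated by E (duration 3.3≤10.8, miles earned 7758≥5343, layovers 2≤2).
C: not dominated.
D: not dominated.
E: not dominated (best duration).
F: dominated by D (duration 9.9≤15.1, miles earned 2933≥1140, layovers 1≤1).

A, C, D, E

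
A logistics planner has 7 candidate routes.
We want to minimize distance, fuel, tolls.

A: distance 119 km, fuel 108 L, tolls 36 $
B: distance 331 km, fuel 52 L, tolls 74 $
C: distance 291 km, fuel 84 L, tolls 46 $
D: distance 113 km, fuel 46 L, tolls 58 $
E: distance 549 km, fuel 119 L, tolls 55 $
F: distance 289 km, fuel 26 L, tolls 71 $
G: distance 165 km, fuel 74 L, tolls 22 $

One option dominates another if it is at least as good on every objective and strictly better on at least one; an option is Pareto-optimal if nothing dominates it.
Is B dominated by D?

Yes

D vs B: distance 113≤331, fuel 46≤52, tolls 58≤74 — D is at least as good on every objective with at least one strict improvement.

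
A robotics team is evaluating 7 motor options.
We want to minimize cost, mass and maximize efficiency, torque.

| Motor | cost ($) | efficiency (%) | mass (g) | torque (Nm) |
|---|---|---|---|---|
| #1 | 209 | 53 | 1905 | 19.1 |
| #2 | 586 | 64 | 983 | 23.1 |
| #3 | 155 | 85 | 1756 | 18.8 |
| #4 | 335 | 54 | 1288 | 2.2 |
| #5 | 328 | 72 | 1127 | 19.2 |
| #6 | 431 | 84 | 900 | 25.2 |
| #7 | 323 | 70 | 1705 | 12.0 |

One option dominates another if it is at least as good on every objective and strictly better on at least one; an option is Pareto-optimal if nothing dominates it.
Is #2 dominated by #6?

#6 vs #2: cost 431≤586, efficiency 84≥64, mass 900≤983, torque 25.2≥23.1 — #6 is at least as good on every objective with at least one strict improvement.

Yes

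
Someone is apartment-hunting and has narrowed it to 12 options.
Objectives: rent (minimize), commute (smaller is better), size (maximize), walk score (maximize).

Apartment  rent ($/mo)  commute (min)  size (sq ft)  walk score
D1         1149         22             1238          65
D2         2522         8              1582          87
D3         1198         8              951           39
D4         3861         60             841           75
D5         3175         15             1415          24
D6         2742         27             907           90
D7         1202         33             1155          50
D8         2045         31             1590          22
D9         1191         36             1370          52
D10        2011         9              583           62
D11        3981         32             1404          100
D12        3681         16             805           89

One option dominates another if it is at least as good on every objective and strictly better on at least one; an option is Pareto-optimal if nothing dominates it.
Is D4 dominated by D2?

D2 vs D4: rent 2522≤3861, commute 8≤60, size 1582≥841, walk score 87≥75 — D2 is at least as good on every objective with at least one strict improvement.

Yes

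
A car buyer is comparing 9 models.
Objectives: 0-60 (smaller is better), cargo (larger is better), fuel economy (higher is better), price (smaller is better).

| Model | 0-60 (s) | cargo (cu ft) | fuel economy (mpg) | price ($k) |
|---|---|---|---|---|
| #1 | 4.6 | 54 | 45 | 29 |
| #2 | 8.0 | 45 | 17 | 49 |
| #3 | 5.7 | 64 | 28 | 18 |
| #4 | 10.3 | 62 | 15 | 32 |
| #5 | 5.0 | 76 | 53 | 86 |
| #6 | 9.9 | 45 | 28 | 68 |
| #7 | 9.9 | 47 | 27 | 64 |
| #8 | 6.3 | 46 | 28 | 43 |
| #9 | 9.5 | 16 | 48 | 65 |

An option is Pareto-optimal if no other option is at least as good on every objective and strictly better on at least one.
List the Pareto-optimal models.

#1, #3, #5, #9

#1: not dominated (best 0-60).
#2: dominated by #1 (0-60 4.6≤8.0, cargo 54≥45, fuel economy 45≥17, price 29≤49).
#3: not dominated (best price).
#4: dominated by #3 (0-60 5.7≤10.3, cargo 64≥62, fuel economy 28≥15, price 18≤32).
#5: not dominated (best cargo).
#6: dominated by #1 (0-60 4.6≤9.9, cargo 54≥45, fuel economy 45≥28, price 29≤68).
#7: dominated by #1 (0-60 4.6≤9.9, cargo 54≥47, fuel economy 45≥27, price 29≤64).
#8: dominated by #1 (0-60 4.6≤6.3, cargo 54≥46, fuel economy 45≥28, price 29≤43).
#9: not dominated.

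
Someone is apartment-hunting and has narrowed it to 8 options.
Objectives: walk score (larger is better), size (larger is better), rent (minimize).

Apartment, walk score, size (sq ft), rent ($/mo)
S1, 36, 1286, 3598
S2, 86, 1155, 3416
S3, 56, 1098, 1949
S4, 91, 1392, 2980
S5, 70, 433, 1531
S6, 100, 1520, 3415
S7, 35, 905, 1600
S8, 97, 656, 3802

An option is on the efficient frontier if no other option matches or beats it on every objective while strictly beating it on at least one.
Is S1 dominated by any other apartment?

S4 vs S1: walk score 91≥36, size 1392≥1286, rent 2980≤3598 — S4 is at least as good on every objective and strictly better on at least one, so S4 dominates S1.

Yes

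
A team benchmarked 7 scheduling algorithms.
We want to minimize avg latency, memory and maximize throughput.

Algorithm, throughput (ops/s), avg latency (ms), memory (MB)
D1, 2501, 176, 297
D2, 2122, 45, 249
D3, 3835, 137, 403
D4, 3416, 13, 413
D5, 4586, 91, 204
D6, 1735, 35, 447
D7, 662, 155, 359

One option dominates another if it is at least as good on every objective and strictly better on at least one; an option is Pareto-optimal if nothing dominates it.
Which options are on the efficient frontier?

D1: dominated by D5 (throughput 4586≥2501, avg latency 91≤176, memory 204≤297).
D2: not dominated.
D3: dominated by D5 (throughput 4586≥3835, avg latency 91≤137, memory 204≤403).
D4: not dominated (best avg latency).
D5: not dominated (best throughput).
D6: dominated by D4 (throughput 3416≥1735, avg latency 13≤35, memory 413≤447).
D7: dominated by D2 (throughput 2122≥662, avg latency 45≤155, memory 249≤359).

D2, D4, D5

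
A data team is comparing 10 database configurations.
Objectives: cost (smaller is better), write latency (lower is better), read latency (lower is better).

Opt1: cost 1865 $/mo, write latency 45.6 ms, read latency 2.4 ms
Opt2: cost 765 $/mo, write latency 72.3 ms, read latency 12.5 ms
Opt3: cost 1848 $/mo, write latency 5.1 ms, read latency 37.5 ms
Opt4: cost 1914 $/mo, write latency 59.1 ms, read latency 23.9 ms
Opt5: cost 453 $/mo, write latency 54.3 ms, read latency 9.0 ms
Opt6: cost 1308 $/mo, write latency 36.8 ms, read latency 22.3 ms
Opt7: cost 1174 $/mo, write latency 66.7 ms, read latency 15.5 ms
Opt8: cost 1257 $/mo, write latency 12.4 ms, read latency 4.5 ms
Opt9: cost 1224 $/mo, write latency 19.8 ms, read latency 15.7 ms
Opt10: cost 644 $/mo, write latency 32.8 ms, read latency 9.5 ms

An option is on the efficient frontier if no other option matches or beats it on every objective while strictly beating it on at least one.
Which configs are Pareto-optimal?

Opt1: not dominated (best read latency).
Opt2: dominated by Opt5 (cost 453≤765, write latency 54.3≤72.3, read latency 9.0≤12.5).
Opt3: not dominated (best write latency).
Opt4: dominated by Opt1 (cost 1865≤1914, write latency 45.6≤59.1, read latency 2.4≤23.9).
Opt5: not dominated (best cost).
Opt6: dominated by Opt8 (cost 1257≤1308, write latency 12.4≤36.8, read latency 4.5≤22.3).
Opt7: dominated by Opt5 (cost 453≤1174, write latency 54.3≤66.7, read latency 9.0≤15.5).
Opt8: not dominated.
Opt9: not dominated.
Opt10: not dominated.

Opt1, Opt3, Opt5, Opt8, Opt9, Opt10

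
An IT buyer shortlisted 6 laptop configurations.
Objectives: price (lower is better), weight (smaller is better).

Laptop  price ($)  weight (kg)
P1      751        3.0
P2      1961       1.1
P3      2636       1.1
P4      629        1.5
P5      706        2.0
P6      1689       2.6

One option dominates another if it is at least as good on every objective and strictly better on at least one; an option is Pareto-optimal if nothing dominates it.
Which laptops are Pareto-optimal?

P2, P4

P1: dominated by P4 (price 629≤751, weight 1.5≤3.0).
P2: not dominated.
P3: dominated by P2 (price 1961≤2636, weight 1.1≤1.1).
P4: not dominated (best price).
P5: dominated by P4 (price 629≤706, weight 1.5≤2.0).
P6: dominated by P4 (price 629≤1689, weight 1.5≤2.6).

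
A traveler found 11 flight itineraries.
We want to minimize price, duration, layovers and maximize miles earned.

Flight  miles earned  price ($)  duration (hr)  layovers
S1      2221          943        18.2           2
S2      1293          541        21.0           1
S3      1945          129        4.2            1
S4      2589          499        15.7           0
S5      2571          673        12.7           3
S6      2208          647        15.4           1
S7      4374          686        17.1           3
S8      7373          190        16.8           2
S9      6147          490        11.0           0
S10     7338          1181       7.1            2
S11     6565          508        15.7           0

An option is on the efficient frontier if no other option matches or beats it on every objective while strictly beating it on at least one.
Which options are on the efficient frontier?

S1: dominated by S4 (miles earned 2589≥2221, price 499≤943, duration 15.7≤18.2, layovers 0≤2).
S2: dominated by S3 (miles earned 1945≥1293, price 129≤541, duration 4.2≤21.0, layovers 1≤1).
S3: not dominated (best price).
S4: dominated by S9 (miles earned 6147≥2589, price 490≤499, duration 11.0≤15.7, layovers 0≤0).
S5: dominated by S9 (miles earned 6147≥2571, price 490≤673, duration 11.0≤12.7, layovers 0≤3).
S6: dominated by S9 (miles earned 6147≥2208, price 490≤647, duration 11.0≤15.4, layovers 0≤1).
S7: dominated by S8 (miles earned 7373≥4374, price 190≤686, duration 16.8≤17.1, layovers 2≤3).
S8: not dominated (best miles earned).
S9: not dominated.
S10: not dominated.
S11: not dominated.

S3, S8, S9, S10, S11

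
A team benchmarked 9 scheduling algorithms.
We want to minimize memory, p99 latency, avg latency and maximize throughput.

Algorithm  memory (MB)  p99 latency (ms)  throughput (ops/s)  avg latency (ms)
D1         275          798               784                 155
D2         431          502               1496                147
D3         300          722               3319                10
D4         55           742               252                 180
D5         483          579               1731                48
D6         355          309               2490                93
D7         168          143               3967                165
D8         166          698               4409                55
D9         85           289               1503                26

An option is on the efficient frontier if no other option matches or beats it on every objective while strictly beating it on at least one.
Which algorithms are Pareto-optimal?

D1: dominated by D8 (memory 166≤275, p99 latency 698≤798, throughput 4409≥784, avg latency 55≤155).
D2: dominated by D6 (memory 355≤431, p99 latency 309≤502, throughput 2490≥1496, avg latency 93≤147).
D3: not dominated (best avg latency).
D4: not dominated (best memory).
D5: not dominated.
D6: not dominated.
D7: not dominated (best p99 latency).
D8: not dominated (best throughput).
D9: not dominated.

D3, D4, D5, D6, D7, D8, D9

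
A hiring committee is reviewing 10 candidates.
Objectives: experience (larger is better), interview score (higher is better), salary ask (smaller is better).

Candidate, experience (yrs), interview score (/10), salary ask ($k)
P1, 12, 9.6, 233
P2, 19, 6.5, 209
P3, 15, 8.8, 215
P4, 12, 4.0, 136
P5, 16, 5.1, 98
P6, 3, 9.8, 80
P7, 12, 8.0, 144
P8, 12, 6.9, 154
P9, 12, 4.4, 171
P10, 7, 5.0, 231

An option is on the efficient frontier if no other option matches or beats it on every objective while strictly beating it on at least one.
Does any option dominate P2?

No

P1: worse on experience (12 vs 19).
P3: worse on experience (15 vs 19).
P4: worse on experience (12 vs 19).
P5: worse on experience (16 vs 19).
P6: worse on experience (3 vs 19).
P7: worse on experience (12 vs 19).
P8: worse on experience (12 vs 19).
P9: worse on experience (12 vs 19).
P10: worse on experience (7 vs 19).
No option is at least as good as P2 on every objective and strictly better on one.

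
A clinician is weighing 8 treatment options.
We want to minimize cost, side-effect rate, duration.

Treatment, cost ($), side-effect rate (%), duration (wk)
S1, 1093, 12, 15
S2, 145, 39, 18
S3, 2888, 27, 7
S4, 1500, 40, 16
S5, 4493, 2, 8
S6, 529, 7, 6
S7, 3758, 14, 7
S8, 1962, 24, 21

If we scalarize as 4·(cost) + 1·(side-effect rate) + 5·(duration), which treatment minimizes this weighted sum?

S1: 4·1093 + 1·12 + 5·15 = 4459
S2: 4·145 + 1·39 + 5·18 = 709
S3: 4·2888 + 1·27 + 5·7 = 11614
S4: 4·1500 + 1·40 + 5·16 = 6120
S5: 4·4493 + 1·2 + 5·8 = 18014
S6: 4·529 + 1·7 + 5·6 = 2153
S7: 4·3758 + 1·14 + 5·7 = 15081
S8: 4·1962 + 1·24 + 5·21 = 7977
Lowest: S2 at 709.

S2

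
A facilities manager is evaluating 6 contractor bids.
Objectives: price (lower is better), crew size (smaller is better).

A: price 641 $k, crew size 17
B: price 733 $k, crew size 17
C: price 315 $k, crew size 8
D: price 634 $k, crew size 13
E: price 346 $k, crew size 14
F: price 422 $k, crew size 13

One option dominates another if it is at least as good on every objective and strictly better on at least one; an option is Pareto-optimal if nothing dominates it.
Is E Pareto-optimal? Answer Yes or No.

No

C vs E: price 315≤346, crew size 8≤14 — C is at least as good on every objective and strictly better on at least one, so C dominates E.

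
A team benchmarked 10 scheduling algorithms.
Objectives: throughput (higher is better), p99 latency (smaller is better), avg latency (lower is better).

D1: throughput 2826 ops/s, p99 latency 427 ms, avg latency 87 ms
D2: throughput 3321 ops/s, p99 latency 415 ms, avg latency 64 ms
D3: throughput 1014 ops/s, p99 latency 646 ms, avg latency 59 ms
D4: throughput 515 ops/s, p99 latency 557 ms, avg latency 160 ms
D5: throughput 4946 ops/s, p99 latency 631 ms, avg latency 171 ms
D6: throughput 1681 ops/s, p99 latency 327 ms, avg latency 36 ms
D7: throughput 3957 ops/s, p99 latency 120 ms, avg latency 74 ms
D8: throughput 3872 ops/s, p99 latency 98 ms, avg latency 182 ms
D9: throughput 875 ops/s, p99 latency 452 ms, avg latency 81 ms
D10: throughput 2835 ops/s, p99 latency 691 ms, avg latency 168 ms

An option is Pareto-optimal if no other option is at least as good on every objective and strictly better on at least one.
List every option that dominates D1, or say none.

D2: throughput 3321≥2826, p99 latency 415≤427, avg latency 64≤87 — dominates D1.
D7: throughput 3957≥2826, p99 latency 120≤427, avg latency 74≤87 — dominates D1.
Others (D3, D4, D5, D6, D8, D9, D10) are each worse than D1 on at least one objective.

D2, D7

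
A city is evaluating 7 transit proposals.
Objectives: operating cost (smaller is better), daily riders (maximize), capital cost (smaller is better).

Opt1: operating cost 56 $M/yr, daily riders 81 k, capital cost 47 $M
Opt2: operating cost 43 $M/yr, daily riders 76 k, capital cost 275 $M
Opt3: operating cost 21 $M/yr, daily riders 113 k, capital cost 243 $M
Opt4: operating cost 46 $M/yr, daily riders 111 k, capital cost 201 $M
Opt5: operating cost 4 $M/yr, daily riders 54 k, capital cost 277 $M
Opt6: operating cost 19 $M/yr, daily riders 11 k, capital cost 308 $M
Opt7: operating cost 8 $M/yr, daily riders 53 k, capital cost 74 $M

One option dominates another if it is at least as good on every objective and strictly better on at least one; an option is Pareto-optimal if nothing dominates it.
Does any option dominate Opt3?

No

Opt1: worse on operating cost (56 vs 21).
Opt2: worse on operating cost (43 vs 21).
Opt4: worse on operating cost (46 vs 21).
Opt5: worse on daily riders (54 vs 113).
Opt6: worse on daily riders (11 vs 113).
Opt7: worse on daily riders (53 vs 113).
No option is at least as good as Opt3 on every objective and strictly better on one.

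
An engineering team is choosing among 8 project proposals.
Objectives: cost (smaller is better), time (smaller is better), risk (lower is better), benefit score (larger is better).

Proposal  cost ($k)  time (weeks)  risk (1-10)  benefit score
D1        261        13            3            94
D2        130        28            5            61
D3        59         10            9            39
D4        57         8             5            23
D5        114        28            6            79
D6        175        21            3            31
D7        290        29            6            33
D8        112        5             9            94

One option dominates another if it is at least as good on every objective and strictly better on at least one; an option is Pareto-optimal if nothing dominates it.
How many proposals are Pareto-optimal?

7

D1: not dominated.
D2: not dominated.
D3: not dominated.
D4: not dominated (best cost).
D5: not dominated.
D6: not dominated.
D7: dominated by D1 (cost 261≤290, time 13≤29, risk 3≤6, benefit score 94≥33).
D8: not dominated (best time).
Pareto-optimal: D1, D2, D3, D4, D5, D6, D8 → 7.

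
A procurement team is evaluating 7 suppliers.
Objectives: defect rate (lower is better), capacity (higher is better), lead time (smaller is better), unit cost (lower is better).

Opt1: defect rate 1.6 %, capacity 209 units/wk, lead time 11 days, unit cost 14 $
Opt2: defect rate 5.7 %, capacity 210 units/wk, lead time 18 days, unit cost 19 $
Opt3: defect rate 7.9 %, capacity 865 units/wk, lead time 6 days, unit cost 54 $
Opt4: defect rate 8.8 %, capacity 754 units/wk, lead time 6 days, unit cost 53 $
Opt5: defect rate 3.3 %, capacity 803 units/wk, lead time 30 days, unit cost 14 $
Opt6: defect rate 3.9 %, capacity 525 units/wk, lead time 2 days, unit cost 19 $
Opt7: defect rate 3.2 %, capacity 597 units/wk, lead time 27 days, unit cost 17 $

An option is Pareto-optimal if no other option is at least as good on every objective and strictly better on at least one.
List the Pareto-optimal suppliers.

Opt1, Opt3, Opt4, Opt5, Opt6, Opt7

Opt1: not dominated (best defect rate).
Opt2: dominated by Opt6 (defect rate 3.9≤5.7, capacity 525≥210, lead time 2≤18, unit cost 19≤19).
Opt3: not dominated (best capacity).
Opt4: not dominated.
Opt5: not dominated.
Opt6: not dominated (best lead time).
Opt7: not dominated.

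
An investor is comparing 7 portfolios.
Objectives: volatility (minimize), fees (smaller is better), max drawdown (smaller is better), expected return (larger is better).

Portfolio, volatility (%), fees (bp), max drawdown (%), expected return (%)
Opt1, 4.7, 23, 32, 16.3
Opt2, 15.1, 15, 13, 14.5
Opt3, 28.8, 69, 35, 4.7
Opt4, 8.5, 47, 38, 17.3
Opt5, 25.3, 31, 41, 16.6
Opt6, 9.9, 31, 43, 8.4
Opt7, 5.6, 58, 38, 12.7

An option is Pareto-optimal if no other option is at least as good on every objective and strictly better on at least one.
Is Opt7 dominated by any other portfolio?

Yes

Opt1 vs Opt7: volatility 4.7≤5.6, fees 23≤58, max drawdown 32≤38, expected return 16.3≥12.7 — Opt1 is at least as good on every objective and strictly better on at least one, so Opt1 dominates Opt7.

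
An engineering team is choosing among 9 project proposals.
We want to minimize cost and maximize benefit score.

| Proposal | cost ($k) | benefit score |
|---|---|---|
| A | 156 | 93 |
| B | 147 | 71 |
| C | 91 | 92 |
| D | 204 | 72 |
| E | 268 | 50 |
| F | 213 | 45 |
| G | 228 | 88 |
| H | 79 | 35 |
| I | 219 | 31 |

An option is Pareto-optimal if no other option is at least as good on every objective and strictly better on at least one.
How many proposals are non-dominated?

3

A: not dominated (best benefit score).
B: dominated by C (cost 91≤147, benefit score 92≥71).
C: not dominated.
D: dominated by A (cost 156≤204, benefit score 93≥72).
E: dominated by A (cost 156≤268, benefit score 93≥50).
F: dominated by A (cost 156≤213, benefit score 93≥45).
G: dominated by A (cost 156≤228, benefit score 93≥88).
H: not dominated (best cost).
I: dominated by A (cost 156≤219, benefit score 93≥31).
Pareto-optimal: A, C, H → 3.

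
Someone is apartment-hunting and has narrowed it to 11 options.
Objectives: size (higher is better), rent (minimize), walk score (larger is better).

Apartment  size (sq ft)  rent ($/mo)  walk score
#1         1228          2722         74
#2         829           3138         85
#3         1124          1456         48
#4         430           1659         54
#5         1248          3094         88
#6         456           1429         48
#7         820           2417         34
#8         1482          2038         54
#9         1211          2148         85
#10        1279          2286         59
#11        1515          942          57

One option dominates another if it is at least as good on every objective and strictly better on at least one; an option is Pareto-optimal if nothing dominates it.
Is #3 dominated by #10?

No

#10 vs #3: #10 is worse on rent (2286 vs 1456), so it does not dominate #3.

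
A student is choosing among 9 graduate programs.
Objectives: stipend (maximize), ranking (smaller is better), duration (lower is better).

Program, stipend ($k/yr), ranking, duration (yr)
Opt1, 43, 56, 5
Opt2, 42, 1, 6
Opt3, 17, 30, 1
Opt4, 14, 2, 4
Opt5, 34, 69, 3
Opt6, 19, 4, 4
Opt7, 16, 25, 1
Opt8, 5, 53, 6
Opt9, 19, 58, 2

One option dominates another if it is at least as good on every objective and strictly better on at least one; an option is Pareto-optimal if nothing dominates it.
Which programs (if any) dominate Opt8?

Opt2: stipend 42≥5, ranking 1≤53, duration 6≤6 — dominates Opt8.
Opt3: stipend 17≥5, ranking 30≤53, duration 1≤6 — dominates Opt8.
Opt4: stipend 14≥5, ranking 2≤53, duration 4≤6 — dominates Opt8.
Opt6: stipend 19≥5, ranking 4≤53, duration 4≤6 — dominates Opt8.
Opt7: stipend 16≥5, ranking 25≤53, duration 1≤6 — dominates Opt8.
Others (Opt1, Opt5, Opt9) are each worse than Opt8 on at least one objective.

Opt2, Opt3, Opt4, Opt6, Opt7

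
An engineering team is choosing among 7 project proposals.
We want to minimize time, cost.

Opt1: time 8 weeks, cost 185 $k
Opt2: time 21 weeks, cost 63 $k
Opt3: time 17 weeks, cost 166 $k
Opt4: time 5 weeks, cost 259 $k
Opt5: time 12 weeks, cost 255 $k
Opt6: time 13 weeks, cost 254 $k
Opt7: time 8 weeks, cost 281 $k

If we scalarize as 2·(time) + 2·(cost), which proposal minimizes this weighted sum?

Opt2

Opt1: 2·8 + 2·185 = 386
Opt2: 2·21 + 2·63 = 168
Opt3: 2·17 + 2·166 = 366
Opt4: 2·5 + 2·259 = 528
Opt5: 2·12 + 2·255 = 534
Opt6: 2·13 + 2·254 = 534
Opt7: 2·8 + 2·281 = 578
Lowest: Opt2 at 168.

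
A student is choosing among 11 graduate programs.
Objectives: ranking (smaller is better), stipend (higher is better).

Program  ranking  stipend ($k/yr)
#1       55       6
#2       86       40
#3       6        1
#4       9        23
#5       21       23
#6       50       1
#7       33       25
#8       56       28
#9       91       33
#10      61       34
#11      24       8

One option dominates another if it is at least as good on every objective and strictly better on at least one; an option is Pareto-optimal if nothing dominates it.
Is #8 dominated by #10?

#10 vs #8: #10 is worse on ranking (61 vs 56), so it does not dominate #8.

No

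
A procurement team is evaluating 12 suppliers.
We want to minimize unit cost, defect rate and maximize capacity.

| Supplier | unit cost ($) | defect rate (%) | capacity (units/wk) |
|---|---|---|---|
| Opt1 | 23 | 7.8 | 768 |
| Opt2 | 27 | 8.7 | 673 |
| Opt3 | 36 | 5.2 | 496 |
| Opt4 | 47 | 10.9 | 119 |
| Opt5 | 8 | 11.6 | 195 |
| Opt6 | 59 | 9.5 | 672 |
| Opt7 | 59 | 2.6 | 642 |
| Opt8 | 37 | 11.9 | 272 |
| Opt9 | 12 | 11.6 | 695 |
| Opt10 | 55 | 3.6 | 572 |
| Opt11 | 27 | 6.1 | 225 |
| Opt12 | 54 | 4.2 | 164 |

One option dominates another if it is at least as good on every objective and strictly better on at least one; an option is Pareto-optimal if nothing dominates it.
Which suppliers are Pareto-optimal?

Opt1, Opt3, Opt5, Opt7, Opt9, Opt10, Opt11, Opt12

Opt1: not dominated (best capacity).
Opt2: dominated by Opt1 (unit cost 23≤27, defect rate 7.8≤8.7, capacity 768≥673).
Opt3: not dominated.
Opt4: dominated by Opt1 (unit cost 23≤47, defect rate 7.8≤10.9, capacity 768≥119).
Opt5: not dominated (best unit cost).
Opt6: dominated by Opt1 (unit cost 23≤59, defect rate 7.8≤9.5, capacity 768≥672).
Opt7: not dominated (best defect rate).
Opt8: dominated by Opt1 (unit cost 23≤37, defect rate 7.8≤11.9, capacity 768≥272).
Opt9: not dominated.
Opt10: not dominated.
Opt11: not dominated.
Opt12: not dominated.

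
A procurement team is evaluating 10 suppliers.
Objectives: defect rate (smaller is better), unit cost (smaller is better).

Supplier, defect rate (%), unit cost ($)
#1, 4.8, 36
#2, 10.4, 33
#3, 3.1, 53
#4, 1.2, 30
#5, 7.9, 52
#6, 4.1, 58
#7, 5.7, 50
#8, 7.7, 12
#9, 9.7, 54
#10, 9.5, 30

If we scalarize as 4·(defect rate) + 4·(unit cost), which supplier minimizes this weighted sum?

#1: 4·4.8 + 4·36 = 163.2
#2: 4·10.4 + 4·33 = 173.6
#3: 4·3.1 + 4·53 = 224.4
#4: 4·1.2 + 4·30 = 124.8
#5: 4·7.9 + 4·52 = 239.6
#6: 4·4.1 + 4·58 = 248.4
#7: 4·5.7 + 4·50 = 222.8
#8: 4·7.7 + 4·12 = 78.8
#9: 4·9.7 + 4·54 = 254.8
#10: 4·9.5 + 4·30 = 158.0
Lowest: #8 at 78.8.

#8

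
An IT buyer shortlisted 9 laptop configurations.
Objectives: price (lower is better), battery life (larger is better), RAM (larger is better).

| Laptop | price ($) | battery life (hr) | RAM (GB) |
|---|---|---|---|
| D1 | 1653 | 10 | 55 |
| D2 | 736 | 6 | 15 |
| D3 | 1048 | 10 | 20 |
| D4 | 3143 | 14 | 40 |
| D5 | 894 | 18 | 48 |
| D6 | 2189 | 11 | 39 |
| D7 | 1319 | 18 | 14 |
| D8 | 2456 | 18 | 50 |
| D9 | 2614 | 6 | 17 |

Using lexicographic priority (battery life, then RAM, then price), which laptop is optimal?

D8

First maximize battery life: best is 18, kept {D5, D7, D8}.
Then maximize RAM: best is 50, kept {D8}.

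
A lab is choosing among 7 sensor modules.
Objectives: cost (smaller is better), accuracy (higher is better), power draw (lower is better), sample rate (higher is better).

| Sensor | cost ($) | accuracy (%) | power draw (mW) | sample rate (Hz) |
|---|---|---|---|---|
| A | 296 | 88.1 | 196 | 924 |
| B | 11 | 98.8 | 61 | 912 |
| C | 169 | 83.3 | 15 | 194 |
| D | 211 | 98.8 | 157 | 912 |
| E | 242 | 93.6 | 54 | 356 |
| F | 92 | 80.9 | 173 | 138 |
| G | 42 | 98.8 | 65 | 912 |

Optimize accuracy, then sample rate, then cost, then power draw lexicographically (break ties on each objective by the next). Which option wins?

B

First maximize accuracy: best is 98.8, kept {B, D, G}.
Then maximize sample rate: best is 912, kept {B, D, G}.
Then minimize cost: best is 11, kept {B}.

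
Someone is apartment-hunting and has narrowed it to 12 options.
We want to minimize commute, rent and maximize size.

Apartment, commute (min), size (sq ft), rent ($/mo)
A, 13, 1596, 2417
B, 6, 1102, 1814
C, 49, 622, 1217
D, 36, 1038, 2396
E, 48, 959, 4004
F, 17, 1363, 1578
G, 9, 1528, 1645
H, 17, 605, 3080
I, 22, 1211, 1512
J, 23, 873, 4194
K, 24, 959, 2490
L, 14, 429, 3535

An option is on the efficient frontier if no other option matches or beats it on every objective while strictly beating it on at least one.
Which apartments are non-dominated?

A, B, C, F, G, I

A: not dominated (best size).
B: not dominated (best commute).
C: not dominated (best rent).
D: dominated by B (commute 6≤36, size 1102≥1038, rent 1814≤2396).
E: dominated by A (commute 13≤48, size 1596≥959, rent 2417≤4004).
F: not dominated.
G: not dominated.
H: dominated by A (commute 13≤17, size 1596≥605, rent 2417≤3080).
I: not dominated.
J: dominated by A (commute 13≤23, size 1596≥873, rent 2417≤4194).
K: dominated by A (commute 13≤24, size 1596≥959, rent 2417≤2490).
L: dominated by A (commute 13≤14, size 1596≥429, rent 2417≤3535).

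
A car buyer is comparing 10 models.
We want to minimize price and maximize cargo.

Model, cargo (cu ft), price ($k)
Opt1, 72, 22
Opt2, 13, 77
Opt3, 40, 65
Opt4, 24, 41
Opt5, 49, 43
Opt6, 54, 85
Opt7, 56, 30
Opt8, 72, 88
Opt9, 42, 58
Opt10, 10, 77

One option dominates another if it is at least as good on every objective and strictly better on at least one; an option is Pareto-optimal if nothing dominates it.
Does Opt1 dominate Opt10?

Opt1 vs Opt10: cargo 72≥10, price 22≤77 — Opt1 is at least as good on every objective with at least one strict improvement.

Yes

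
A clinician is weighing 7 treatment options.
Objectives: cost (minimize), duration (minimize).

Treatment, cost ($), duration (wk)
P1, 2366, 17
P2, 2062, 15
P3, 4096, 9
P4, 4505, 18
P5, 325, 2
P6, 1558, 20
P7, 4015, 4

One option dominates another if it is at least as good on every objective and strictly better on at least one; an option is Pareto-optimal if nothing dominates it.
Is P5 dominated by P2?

No

P2 vs P5: P2 is worse on cost (2062 vs 325), so it does not dominate P5.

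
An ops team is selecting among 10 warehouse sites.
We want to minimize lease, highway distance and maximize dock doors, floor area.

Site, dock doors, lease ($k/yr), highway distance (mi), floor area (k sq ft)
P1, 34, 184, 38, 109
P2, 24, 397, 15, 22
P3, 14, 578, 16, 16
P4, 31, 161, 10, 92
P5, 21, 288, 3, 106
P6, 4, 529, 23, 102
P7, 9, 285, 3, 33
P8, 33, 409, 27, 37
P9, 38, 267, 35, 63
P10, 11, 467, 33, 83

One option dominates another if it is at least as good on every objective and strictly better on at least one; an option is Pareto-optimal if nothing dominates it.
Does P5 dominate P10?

Yes

P5 vs P10: dock doors 21≥11, lease 288≤467, highway distance 3≤33, floor area 106≥83 — P5 is at least as good on every objective with at least one strict improvement.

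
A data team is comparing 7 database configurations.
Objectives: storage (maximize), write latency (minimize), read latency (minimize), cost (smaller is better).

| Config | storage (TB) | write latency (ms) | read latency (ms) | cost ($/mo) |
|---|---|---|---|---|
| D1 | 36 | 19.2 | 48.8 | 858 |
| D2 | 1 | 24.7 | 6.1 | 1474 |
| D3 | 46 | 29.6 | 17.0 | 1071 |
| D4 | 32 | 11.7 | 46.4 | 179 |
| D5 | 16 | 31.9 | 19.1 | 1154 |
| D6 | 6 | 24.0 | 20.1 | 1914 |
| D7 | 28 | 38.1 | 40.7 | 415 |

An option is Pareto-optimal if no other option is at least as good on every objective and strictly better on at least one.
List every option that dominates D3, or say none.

D1: worse on storage (36 vs 46).
D2: worse on storage (1 vs 46).
D4: worse on storage (32 vs 46).
D5: worse on storage (16 vs 46).
D6: worse on storage (6 vs 46).
D7: worse on storage (28 vs 46).
No option dominates D3.

none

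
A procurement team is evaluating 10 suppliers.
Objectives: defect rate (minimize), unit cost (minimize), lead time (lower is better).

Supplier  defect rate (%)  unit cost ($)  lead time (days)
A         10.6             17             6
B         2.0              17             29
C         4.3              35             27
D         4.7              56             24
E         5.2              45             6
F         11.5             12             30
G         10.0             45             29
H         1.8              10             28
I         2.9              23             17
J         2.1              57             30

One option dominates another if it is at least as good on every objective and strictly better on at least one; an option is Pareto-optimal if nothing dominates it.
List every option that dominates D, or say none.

I: defect rate 2.9≤4.7, unit cost 23≤56, lead time 17≤24 — dominates D.
Others (A, B, C, E, F, G, H, J) are each worse than D on at least one objective.

I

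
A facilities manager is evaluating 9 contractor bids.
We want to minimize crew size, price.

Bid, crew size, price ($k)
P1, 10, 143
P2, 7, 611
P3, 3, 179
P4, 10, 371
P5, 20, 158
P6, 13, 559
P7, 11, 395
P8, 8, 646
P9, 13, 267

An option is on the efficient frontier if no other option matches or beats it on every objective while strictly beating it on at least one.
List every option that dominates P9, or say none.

P1, P3

P1: crew size 10≤13, price 143≤267 — dominates P9.
P3: crew size 3≤13, price 179≤267 — dominates P9.
Others (P2, P4, P5, P6, P7, P8) are each worse than P9 on at least one objective.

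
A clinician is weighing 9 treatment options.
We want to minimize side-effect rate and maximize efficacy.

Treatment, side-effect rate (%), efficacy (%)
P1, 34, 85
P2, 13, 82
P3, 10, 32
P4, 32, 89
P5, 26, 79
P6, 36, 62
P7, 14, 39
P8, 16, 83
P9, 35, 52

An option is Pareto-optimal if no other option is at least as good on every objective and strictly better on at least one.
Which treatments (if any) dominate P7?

P2: side-effect rate 13≤14, efficacy 82≥39 — dominates P7.
Others (P1, P3, P4, P5, P6, P8, P9) are each worse than P7 on at least one objective.

P2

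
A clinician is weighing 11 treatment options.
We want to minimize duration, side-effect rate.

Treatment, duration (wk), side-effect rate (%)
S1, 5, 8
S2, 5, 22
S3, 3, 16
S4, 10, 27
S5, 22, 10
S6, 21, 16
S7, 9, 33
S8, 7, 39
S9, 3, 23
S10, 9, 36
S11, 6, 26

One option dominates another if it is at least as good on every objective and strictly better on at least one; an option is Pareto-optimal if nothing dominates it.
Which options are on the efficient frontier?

S1: not dominated (best side-effect rate).
S2: dominated by S1 (duration 5≤5, side-effect rate 8≤22).
S3: not dominated.
S4: dominated by S1 (duration 5≤10, side-effect rate 8≤27).
S5: dominated by S1 (duration 5≤22, side-effect rate 8≤10).
S6: dominated by S1 (duration 5≤21, side-effect rate 8≤16).
S7: dominated by S1 (duration 5≤9, side-effect rate 8≤33).
S8: dominated by S1 (duration 5≤7, side-effect rate 8≤39).
S9: dominated by S3 (duration 3≤3, side-effect rate 16≤23).
S10: dominated by S1 (duration 5≤9, side-effect rate 8≤36).
S11: dominated by S1 (duration 5≤6, side-effect rate 8≤26).

S1, S3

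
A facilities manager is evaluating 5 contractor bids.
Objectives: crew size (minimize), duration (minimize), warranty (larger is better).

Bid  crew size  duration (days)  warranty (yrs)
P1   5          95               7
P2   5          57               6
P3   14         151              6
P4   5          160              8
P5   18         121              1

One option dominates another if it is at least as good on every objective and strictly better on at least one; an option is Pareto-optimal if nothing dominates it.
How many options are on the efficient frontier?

P1: not dominated.
P2: not dominated (best duration).
P3: dominated by P1 (crew size 5≤14, duration 95≤151, warranty 7≥6).
P4: not dominated (best warranty).
P5: dominated by P1 (crew size 5≤18, duration 95≤121, warranty 7≥1).
Pareto-optimal: P1, P2, P4 → 3.

3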